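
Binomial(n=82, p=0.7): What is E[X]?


E[X] = n*p = 82 * 0.7 = 57.4

57.4


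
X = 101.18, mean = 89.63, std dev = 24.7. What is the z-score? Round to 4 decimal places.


z = (X - mu) / sigma
X - mu = 101.18 - 89.63 = 11.55
z = 11.55 / 24.7 = 231/494 ≈ 0.467611

0.4676


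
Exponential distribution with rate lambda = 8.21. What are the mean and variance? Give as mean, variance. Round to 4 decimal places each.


mean = 1/lam, var = 1/lam^2
mean = 1 / 8.21 = 100/821 ≈ 0.121803
lam^2 = 8.21^2 = 67.4041
var = 1 / 67.4041 ≈ 0.014836

0.1218, 0.0148


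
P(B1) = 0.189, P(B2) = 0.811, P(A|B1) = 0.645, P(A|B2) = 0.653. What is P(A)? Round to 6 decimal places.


P(A) = P(A|B1)*P(B1) + P(A|B2)*P(B2)
P(A|B1)*P(B1) = 0.645 * 0.189 = 0.121905
P(A|B2)*P(B2) = 0.653 * 0.811 = 0.529583
P(A) = 0.121905 + 0.529583 = 0.651488

0.651488


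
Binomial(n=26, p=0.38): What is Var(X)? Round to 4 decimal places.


Var = n*p*(1-p) = 26 * 0.38 * 0.62 = 6.1256

6.1256


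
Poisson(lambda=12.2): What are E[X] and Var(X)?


E[X] = Var(X) = lambda = 12.2

12.2, 12.2


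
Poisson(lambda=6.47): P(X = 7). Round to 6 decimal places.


P = e^(-lam) * lam^k / k!
e^(-6.47) ≈ 0.001549226
lam^k = 6.47^7 ≈ 474602.437839
k! = 7! = 5040
P = 0.001549226 * 474602.437839 / 5040 ≈ 0.145886

0.145886


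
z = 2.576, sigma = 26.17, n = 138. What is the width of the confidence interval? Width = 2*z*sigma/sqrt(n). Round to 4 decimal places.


width = 2*z*sigma/sqrt(n)
2*z*sigma = 2 * 2.576 * 26.17 = 134.82784
sqrt(138) ≈ 11.747340
width = 134.82784 / 11.747340 ≈ 11.477308

11.4773


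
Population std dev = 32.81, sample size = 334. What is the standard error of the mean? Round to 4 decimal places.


SE = sigma / sqrt(n)
sqrt(334) ≈ 18.275667
SE = 32.81 / 18.275667 ≈ 1.795283

1.7953


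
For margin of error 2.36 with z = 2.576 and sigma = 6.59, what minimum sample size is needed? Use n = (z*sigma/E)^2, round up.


z*sigma/E = 2.576 * 6.59 / 2.36 ≈ 7.193153
(z*sigma/E)^2 ≈ 51.741443
round up: n = 52

52


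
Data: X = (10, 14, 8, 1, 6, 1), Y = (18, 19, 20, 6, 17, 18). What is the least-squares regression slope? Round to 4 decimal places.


b = sum((xi-xbar)(yi-ybar)) / sum((xi-xbar)^2)
n = 6, xbar = 40/6 = 20/3 ≈ 6.666667, ybar = 98/6 = 49/3 ≈ 16.333333
Sxy = sum((xi-xbar)(yi-ybar)) = 236/3 ≈ 78.666667
Sxx = sum((xi-xbar)^2) = 394/3 ≈ 131.333333
b = Sxy / Sxx = 118/197 ≈ 0.598985

0.5990


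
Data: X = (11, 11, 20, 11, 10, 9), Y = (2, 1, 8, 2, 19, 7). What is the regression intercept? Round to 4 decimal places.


a = ybar - b*xbar, where b = sum((xi-xbar)(yi-ybar)) / sum((xi-xbar)^2)
n = 6, xbar = 72/6 = 12, ybar = 39/6 = 6.5
Sxy = sum((xi-xbar)(yi-ybar)) = 0
Sxx = sum((xi-xbar)^2) = 80
b = Sxy / Sxx = 0
a = 6.5 - 0 * 12 = 6.5

6.5000


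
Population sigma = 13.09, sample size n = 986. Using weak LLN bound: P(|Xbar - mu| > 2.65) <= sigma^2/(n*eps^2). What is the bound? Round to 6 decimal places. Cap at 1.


bound = min(1, sigma^2/(n*eps^2))
sigma^2 = 13.09^2 = 171.3481
n*eps^2 = 986 * 2.65^2 = 986 * 7.0225 = 6924.185
sigma^2/(n*eps^2) = 171.3481 / 6924.185 ≈ 0.02474632

0.024746


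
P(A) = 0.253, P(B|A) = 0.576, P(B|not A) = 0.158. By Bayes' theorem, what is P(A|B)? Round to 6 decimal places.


P(A|B) = P(B|A)*P(A) / P(B), P(B) = P(B|A)*P(A) + P(B|not A)*P(not A)
P(B|A)*P(A) = 0.576 * 0.253 = 0.145728
P(B|not A)*P(not A) = 0.158 * 0.747 = 0.118026
P(B) = 0.145728 + 0.118026 = 0.263754
P(A|B) = 0.145728 / 0.263754 ≈ 0.55251484

0.552515


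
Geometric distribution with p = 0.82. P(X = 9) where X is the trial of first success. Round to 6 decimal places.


P = (1-p)^(k-1) * p
(1-p)^(k-1) = 0.18^8 ≈ 0.000001101996
P = 0.000001101996 * 0.82 ≈ 0.0000009036368

0.000001


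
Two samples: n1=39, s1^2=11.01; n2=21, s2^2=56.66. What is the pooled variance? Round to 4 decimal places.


sp^2 = ((n1-1)*s1^2 + (n2-1)*s2^2)/(n1+n2-2)
(n1-1)*s1^2 = 38 * 11.01 = 418.38
(n2-1)*s2^2 = 20 * 56.66 = 1133.2
numerator = 418.38 + 1133.2 = 1551.58
n1+n2-2 = 58
sp^2 = 1551.58 / 58 = 77579/2900 ≈ 26.751379

26.7514


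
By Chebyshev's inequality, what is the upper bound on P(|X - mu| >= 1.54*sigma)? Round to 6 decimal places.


P <= 1/k^2
k^2 = 1.54^2 = 2.3716
1/k^2 = 1 / 2.3716 = 2500/5929 ≈ 0.42165627

0.421656


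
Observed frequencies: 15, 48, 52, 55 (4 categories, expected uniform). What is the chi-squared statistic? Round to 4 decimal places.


chi2 = sum((O-E)^2/E), E = total/4
total = 170, E = 170/4 = 42.5
(15 - 42.5)^2 / 42.5 = 756.25 / 42.5 = 605/34 ≈ 17.794118
(48 - 42.5)^2 / 42.5 = 30.25 / 42.5 = 121/170 ≈ 0.711765
(52 - 42.5)^2 / 42.5 = 90.25 / 42.5 = 361/170 ≈ 2.123529
(55 - 42.5)^2 / 42.5 = 156.25 / 42.5 = 125/34 ≈ 3.676471
chi2 = 2066/85 ≈ 24.305882

24.3059


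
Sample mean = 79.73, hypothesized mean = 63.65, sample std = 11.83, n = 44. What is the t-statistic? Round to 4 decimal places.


t = (xbar - mu0) / (s/sqrt(n))
xbar - mu0 = 79.73 - 63.65 = 16.08
sqrt(44) ≈ 6.63324958
s/sqrt(n) = 11.83 / 6.63324958 ≈ 1.78343960
t = 16.08 / 1.78343960 ≈ 9.016285

9.0163


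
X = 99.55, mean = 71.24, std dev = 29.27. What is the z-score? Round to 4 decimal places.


z = (X - mu) / sigma
X - mu = 99.55 - 71.24 = 28.31
z = 28.31 / 29.27 = 2831/2927 ≈ 0.967202

0.9672


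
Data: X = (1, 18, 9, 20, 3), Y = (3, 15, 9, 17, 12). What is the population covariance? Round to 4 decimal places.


Cov = (1/n)*sum((xi-xbar)(yi-ybar))
n = 5, xbar = 51/5 = 10.2, ybar = 56/5 = 11.2
sum((xi-xbar)(yi-ybar)) = 158.8
Cov = 158.8 / 5 = 31.76

31.7600


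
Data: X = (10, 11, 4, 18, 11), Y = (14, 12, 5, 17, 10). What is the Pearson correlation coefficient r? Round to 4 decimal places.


r = sum((xi-xbar)(yi-ybar)) / sqrt(sum((xi-xbar)^2) * sum((yi-ybar)^2))
n = 5, xbar = 54/5 = 10.8, ybar = 58/5 = 11.6
Sxy = sum((xi-xbar)(yi-ybar)) = 81.6
Sxx = sum((xi-xbar)^2) = 98.8
Syy = sum((yi-ybar)^2) = 81.2
sqrt(Sxx*Syy) ≈ 89.568745
r = Sxy / sqrt(Sxx*Syy) = 81.6 / 89.568745 ≈ 0.911032

0.9110


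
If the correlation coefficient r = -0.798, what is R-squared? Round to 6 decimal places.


R^2 = r^2 = (-0.798)^2 = 0.636804

0.636804


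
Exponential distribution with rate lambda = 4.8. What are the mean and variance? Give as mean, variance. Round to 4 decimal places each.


mean = 1/lam, var = 1/lam^2
mean = 1 / 4.8 = 5/24 ≈ 0.208333
lam^2 = 4.8^2 = 23.04
var = 1 / 23.04 = 25/576 ≈ 0.043403

0.2083, 0.0434


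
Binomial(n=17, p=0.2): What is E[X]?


E[X] = n*p = 17 * 0.2 = 3.4

3.4


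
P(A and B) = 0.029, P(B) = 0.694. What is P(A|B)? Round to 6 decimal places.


P(A|B) = P(A and B) / P(B) = 0.029 / 0.694 = 29/694 ≈ 0.04178674

0.041787


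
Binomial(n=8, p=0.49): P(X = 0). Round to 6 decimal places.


P = C(n,k) * p^k * (1-p)^(n-k)
C(8,0) = 1
p^k = 0.49^0 = 1
(1-p)^(n-k) = 0.51^8 ≈ 0.004576794
P = 1 * 1 * 0.004576794 ≈ 0.004577

0.004577


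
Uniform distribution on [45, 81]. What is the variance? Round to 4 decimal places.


Var = (b-a)^2 / 12
(b-a)^2 = (81 - 45)^2 = 1296
Var = 1296/12 = 108

108.0000


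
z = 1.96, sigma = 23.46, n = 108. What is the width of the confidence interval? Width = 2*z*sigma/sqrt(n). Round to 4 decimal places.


width = 2*z*sigma/sqrt(n)
2*z*sigma = 2 * 1.96 * 23.46 = 91.9632
sqrt(108) ≈ 10.392305
width = 91.9632 / 10.392305 ≈ 8.849163

8.8492


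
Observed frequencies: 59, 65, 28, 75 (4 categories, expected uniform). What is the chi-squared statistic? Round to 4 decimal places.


chi2 = sum((O-E)^2/E), E = total/4
total = 227, E = 227/4 = 56.75
(59 - 56.75)^2 / 56.75 = 5.0625 / 56.75 = 81/908 ≈ 0.089207
(65 - 56.75)^2 / 56.75 = 68.0625 / 56.75 = 1089/908 ≈ 1.199339
(28 - 56.75)^2 / 56.75 = 826.5625 / 56.75 = 13225/908 ≈ 14.564978
(75 - 56.75)^2 / 56.75 = 333.0625 / 56.75 = 5329/908 ≈ 5.868943
chi2 = 4931/227 ≈ 21.722467

21.7225


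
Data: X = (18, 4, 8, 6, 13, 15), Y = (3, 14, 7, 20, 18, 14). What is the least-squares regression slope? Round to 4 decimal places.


b = sum((xi-xbar)(yi-ybar)) / sum((xi-xbar)^2)
n = 6, xbar = 64/6 = 32/3 ≈ 10.666667, ybar = 76/6 = 38/3 ≈ 12.666667
Sxy = sum((xi-xbar)(yi-ybar)) = -242/3 ≈ -80.666667
Sxx = sum((xi-xbar)^2) = 454/3 ≈ 151.333333
b = Sxy / Sxx = -121/227 ≈ -0.533040

-0.5330


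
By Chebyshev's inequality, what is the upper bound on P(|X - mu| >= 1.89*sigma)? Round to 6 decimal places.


P <= 1/k^2
k^2 = 1.89^2 = 3.5721
1/k^2 = 1 / 3.5721 ≈ 0.27994737

0.279947


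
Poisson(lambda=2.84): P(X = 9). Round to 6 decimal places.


P = e^(-lam) * lam^k / k!
e^(-2.84) ≈ 0.05842567
lam^k = 2.84^9 ≈ 12018.909372
k! = 9! = 362880
P = 0.05842567 * 12018.909372 / 362880 ≈ 0.001935

0.001935


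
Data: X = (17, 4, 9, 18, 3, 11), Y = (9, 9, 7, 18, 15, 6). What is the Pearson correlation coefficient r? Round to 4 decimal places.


r = sum((xi-xbar)(yi-ybar)) / sqrt(sum((xi-xbar)^2) * sum((yi-ybar)^2))
n = 6, xbar = 62/6 = 31/3 ≈ 10.333333, ybar = 64/6 = 32/3 ≈ 10.666667
Sxy = sum((xi-xbar)(yi-ybar)) = 77/3 ≈ 25.666667
Sxx = sum((xi-xbar)^2) = 598/3 ≈ 199.333333
Syy = sum((yi-ybar)^2) = 340/3 ≈ 113.333333
sqrt(Sxx*Syy) ≈ 150.303397
r = Sxy / sqrt(Sxx*Syy) = 25.666667 / 150.303397 ≈ 0.170766

0.1708


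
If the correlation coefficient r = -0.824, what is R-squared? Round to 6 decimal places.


R^2 = r^2 = (-0.824)^2 = 0.678976

0.678976


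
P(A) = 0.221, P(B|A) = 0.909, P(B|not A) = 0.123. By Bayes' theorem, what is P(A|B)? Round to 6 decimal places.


P(A|B) = P(B|A)*P(A) / P(B), P(B) = P(B|A)*P(A) + P(B|not A)*P(not A)
P(B|A)*P(A) = 0.909 * 0.221 = 0.200889
P(B|not A)*P(not A) = 0.123 * 0.779 = 0.095817
P(B) = 0.200889 + 0.095817 = 0.296706
P(A|B) = 0.200889 / 0.296706 ≈ 0.67706416

0.677064


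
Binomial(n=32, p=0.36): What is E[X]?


E[X] = n*p = 32 * 0.36 = 11.52

11.52


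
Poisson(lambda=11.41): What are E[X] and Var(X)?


E[X] = Var(X) = lambda = 11.41

11.41, 11.41


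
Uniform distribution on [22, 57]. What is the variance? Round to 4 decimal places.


Var = (b-a)^2 / 12
(b-a)^2 = (57 - 22)^2 = 1225
Var = 1225/12 ≈ 102.083333

102.0833


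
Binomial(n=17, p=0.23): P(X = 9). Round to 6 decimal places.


P = C(n,k) * p^k * (1-p)^(n-k)
C(17,9) = 24310
p^k = 0.23^9 ≈ 0.000001801153
(1-p)^(n-k) = 0.77^8 ≈ 0.1235736
P = 24310 * 0.000001801153 * 0.1235736 ≈ 0.005411

0.005411


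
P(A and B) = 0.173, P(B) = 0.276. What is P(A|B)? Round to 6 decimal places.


P(A|B) = P(A and B) / P(B) = 0.173 / 0.276 = 173/276 ≈ 0.62681159

0.626812


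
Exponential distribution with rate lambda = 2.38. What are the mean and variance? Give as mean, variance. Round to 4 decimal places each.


mean = 1/lam, var = 1/lam^2
mean = 1 / 2.38 = 50/119 ≈ 0.420168
lam^2 = 2.38^2 = 5.6644
var = 1 / 5.6644 ≈ 0.176541

0.4202, 0.1765


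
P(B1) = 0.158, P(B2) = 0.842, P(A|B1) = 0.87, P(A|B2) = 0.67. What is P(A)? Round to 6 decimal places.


P(A) = P(A|B1)*P(B1) + P(A|B2)*P(B2)
P(A|B1)*P(B1) = 0.87 * 0.158 = 0.13746
P(A|B2)*P(B2) = 0.67 * 0.842 = 0.56414
P(A) = 0.13746 + 0.56414 = 0.7016

0.701600


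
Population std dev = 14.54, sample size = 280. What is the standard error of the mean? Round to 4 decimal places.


SE = sigma / sqrt(n)
sqrt(280) ≈ 16.733201
SE = 14.54 / 16.733201 ≈ 0.868931

0.8689


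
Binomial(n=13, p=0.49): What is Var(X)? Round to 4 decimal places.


Var = n*p*(1-p) = 13 * 0.49 * 0.51 = 3.2487

3.2487


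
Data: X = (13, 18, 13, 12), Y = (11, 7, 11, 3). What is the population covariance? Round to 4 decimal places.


Cov = (1/n)*sum((xi-xbar)(yi-ybar))
n = 4, xbar = 56/4 = 14, ybar = 32/4 = 8
sum((xi-xbar)(yi-ybar)) = 0
Cov = 0 / 4 = 0

0.0000


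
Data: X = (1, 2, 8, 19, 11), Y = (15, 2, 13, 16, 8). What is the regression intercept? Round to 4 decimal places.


a = ybar - b*xbar, where b = sum((xi-xbar)(yi-ybar)) / sum((xi-xbar)^2)
n = 5, xbar = 41/5 = 8.2, ybar = 54/5 = 10.8
Sxy = sum((xi-xbar)(yi-ybar)) = 72.2
Sxx = sum((xi-xbar)^2) = 214.8
b = Sxy / Sxx = 361/1074 ≈ 0.336127
a = 10.8 - 0.336127 * 8.2 = 8639/1074 ≈ 8.043762

8.0438


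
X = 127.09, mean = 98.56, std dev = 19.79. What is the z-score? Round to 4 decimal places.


z = (X - mu) / sigma
X - mu = 127.09 - 98.56 = 28.53
z = 28.53 / 19.79 = 2853/1979 ≈ 1.441637

1.4416


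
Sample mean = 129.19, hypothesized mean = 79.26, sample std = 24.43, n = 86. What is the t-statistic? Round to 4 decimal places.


t = (xbar - mu0) / (s/sqrt(n))
xbar - mu0 = 129.19 - 79.26 = 49.93
sqrt(86) ≈ 9.27361850
s/sqrt(n) = 24.43 / 9.27361850 ≈ 2.63435465
t = 49.93 / 2.63435465 ≈ 18.953409

18.9534


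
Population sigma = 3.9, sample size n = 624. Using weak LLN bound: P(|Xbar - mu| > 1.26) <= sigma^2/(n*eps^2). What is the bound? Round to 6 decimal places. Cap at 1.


bound = min(1, sigma^2/(n*eps^2))
sigma^2 = 3.9^2 = 15.21
n*eps^2 = 624 * 1.26^2 = 624 * 1.5876 = 990.6624
sigma^2/(n*eps^2) = 15.21 / 990.6624 ≈ 0.01535336

0.015353


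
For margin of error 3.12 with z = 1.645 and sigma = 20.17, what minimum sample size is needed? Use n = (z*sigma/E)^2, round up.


z*sigma/E = 1.645 * 20.17 / 3.12 ≈ 10.634503
(z*sigma/E)^2 ≈ 113.092658
round up: n = 114

114


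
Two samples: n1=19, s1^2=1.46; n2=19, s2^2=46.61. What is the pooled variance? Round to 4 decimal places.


sp^2 = ((n1-1)*s1^2 + (n2-1)*s2^2)/(n1+n2-2)
(n1-1)*s1^2 = 18 * 1.46 = 26.28
(n2-1)*s2^2 = 18 * 46.61 = 838.98
numerator = 26.28 + 838.98 = 865.26
n1+n2-2 = 36
sp^2 = 865.26 / 36 = 24.035

24.0350


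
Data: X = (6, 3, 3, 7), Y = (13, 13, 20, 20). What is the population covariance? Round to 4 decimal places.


Cov = (1/n)*sum((xi-xbar)(yi-ybar))
n = 4, xbar = 19/4 = 4.75, ybar = 66/4 = 16.5
sum((xi-xbar)(yi-ybar)) = 3.5
Cov = 3.5 / 4 = 0.875

0.8750


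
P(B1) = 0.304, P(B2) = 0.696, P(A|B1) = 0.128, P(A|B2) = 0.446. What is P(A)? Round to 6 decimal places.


P(A) = P(A|B1)*P(B1) + P(A|B2)*P(B2)
P(A|B1)*P(B1) = 0.128 * 0.304 = 0.038912
P(A|B2)*P(B2) = 0.446 * 0.696 = 0.310416
P(A) = 0.038912 + 0.310416 = 0.349328

0.349328


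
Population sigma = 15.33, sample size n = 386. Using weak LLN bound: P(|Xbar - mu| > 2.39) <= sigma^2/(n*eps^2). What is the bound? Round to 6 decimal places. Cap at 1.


bound = min(1, sigma^2/(n*eps^2))
sigma^2 = 15.33^2 = 235.0089
n*eps^2 = 386 * 2.39^2 = 386 * 5.7121 = 2204.8706
sigma^2/(n*eps^2) = 235.0089 / 2204.8706 ≈ 0.10658625

0.106586


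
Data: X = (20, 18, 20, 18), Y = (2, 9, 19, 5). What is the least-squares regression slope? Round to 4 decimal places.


b = sum((xi-xbar)(yi-ybar)) / sum((xi-xbar)^2)
n = 4, xbar = 76/4 = 19, ybar = 35/4 = 8.75
Sxy = sum((xi-xbar)(yi-ybar)) = 7
Sxx = sum((xi-xbar)^2) = 4
b = Sxy / Sxx = 1.75

1.7500


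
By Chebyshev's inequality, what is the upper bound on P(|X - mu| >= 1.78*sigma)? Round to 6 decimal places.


P <= 1/k^2
k^2 = 1.78^2 = 3.1684
1/k^2 = 1 / 3.1684 = 2500/7921 ≈ 0.31561672

0.315617


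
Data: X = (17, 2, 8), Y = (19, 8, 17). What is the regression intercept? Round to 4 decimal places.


a = ybar - b*xbar, where b = sum((xi-xbar)(yi-ybar)) / sum((xi-xbar)^2)
n = 3, xbar = 27/3 = 9, ybar = 44/3 ≈ 14.666667
Sxy = sum((xi-xbar)(yi-ybar)) = 79
Sxx = sum((xi-xbar)^2) = 114
b = Sxy / Sxx = 79/114 ≈ 0.692982
a = 14.666667 - 0.692982 * 9 = 961/114 ≈ 8.429825

8.4298


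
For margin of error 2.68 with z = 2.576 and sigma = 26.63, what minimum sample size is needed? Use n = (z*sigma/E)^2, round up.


z*sigma/E = 2.576 * 26.63 / 2.68 ≈ 25.596597
(z*sigma/E)^2 ≈ 655.185779
round up: n = 656

656


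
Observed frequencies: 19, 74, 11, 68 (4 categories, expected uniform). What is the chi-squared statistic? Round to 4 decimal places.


chi2 = sum((O-E)^2/E), E = total/4
total = 172, E = 172/4 = 43
(19 - 43)^2 / 43 = 576 / 43 = 576/43 ≈ 13.395349
(74 - 43)^2 / 43 = 961 / 43 = 961/43 ≈ 22.348837
(11 - 43)^2 / 43 = 1024 / 43 = 1024/43 ≈ 23.813953
(68 - 43)^2 / 43 = 625 / 43 = 625/43 ≈ 14.534884
chi2 = 3186/43 ≈ 74.093023

74.0930


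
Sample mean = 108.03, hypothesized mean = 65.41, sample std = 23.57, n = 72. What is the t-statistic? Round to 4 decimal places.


t = (xbar - mu0) / (s/sqrt(n))
xbar - mu0 = 108.03 - 65.41 = 42.62
sqrt(72) ≈ 8.48528137
s/sqrt(n) = 23.57 / 8.48528137 ≈ 2.77775114
t = 42.62 / 2.77775114 ≈ 15.343347

15.3433


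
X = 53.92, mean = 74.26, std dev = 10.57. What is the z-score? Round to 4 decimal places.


z = (X - mu) / sigma
X - mu = 53.92 - 74.26 = -20.34
z = -20.34 / 10.57 = -2034/1057 ≈ -1.924314

-1.9243


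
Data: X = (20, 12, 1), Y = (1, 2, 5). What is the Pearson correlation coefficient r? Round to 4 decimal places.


r = sum((xi-xbar)(yi-ybar)) / sqrt(sum((xi-xbar)^2) * sum((yi-ybar)^2))
n = 3, xbar = 33/3 = 11, ybar = 8/3 ≈ 2.666667
Sxy = sum((xi-xbar)(yi-ybar)) = -39
Sxx = sum((xi-xbar)^2) = 182
Syy = sum((yi-ybar)^2) = 26/3 ≈ 8.666667
sqrt(Sxx*Syy) ≈ 39.715656
r = Sxy / sqrt(Sxx*Syy) = -39 / 39.715656 ≈ -0.981981

-0.9820


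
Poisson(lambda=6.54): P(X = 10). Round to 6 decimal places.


P = e^(-lam) * lam^k / k!
e^(-6.54) ≈ 0.001444488
lam^k = 6.54^10 ≈ 143145428.603894
k! = 10! = 3628800
P = 0.001444488 * 143145428.603894 / 3628800 ≈ 0.056981

0.056981


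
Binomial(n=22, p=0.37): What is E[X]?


E[X] = n*p = 22 * 0.37 = 8.14

8.14


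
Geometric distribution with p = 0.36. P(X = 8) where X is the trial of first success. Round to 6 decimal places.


P = (1-p)^(k-1) * p
(1-p)^(k-1) = 0.64^7 ≈ 0.04398047
P = 0.04398047 * 0.36 ≈ 0.01583297

0.015833


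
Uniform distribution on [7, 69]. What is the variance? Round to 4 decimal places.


Var = (b-a)^2 / 12
(b-a)^2 = (69 - 7)^2 = 3844
Var = 3844/12 ≈ 320.333333

320.3333


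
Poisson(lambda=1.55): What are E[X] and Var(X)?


E[X] = Var(X) = lambda = 1.55

1.55, 1.55


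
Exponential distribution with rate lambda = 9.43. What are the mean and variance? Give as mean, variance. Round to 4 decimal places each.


mean = 1/lam, var = 1/lam^2
mean = 1 / 9.43 = 100/943 ≈ 0.106045
lam^2 = 9.43^2 = 88.9249
var = 1 / 88.9249 ≈ 0.011245

0.1060, 0.0112


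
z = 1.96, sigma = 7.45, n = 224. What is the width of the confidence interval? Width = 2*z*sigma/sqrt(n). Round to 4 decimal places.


width = 2*z*sigma/sqrt(n)
2*z*sigma = 2 * 1.96 * 7.45 = 29.204
sqrt(224) ≈ 14.966630
width = 29.204 / 14.966630 ≈ 1.951274

1.9513


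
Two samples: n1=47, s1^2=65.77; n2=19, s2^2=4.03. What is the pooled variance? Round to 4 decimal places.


sp^2 = ((n1-1)*s1^2 + (n2-1)*s2^2)/(n1+n2-2)
(n1-1)*s1^2 = 46 * 65.77 = 3025.42
(n2-1)*s2^2 = 18 * 4.03 = 72.54
numerator = 3025.42 + 72.54 = 3097.96
n1+n2-2 = 64
sp^2 = 3097.96 / 64 = 48.405625

48.4056


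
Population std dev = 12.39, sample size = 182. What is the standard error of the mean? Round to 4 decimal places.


SE = sigma / sqrt(n)
sqrt(182) ≈ 13.490738
SE = 12.39 / 13.490738 ≈ 0.918408

0.9184


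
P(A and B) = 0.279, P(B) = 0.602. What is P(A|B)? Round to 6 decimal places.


P(A|B) = P(A and B) / P(B) = 0.279 / 0.602 = 279/602 ≈ 0.46345515

0.463455


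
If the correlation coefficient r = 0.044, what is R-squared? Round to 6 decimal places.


R^2 = r^2 = (0.044)^2 = 0.001936

0.001936


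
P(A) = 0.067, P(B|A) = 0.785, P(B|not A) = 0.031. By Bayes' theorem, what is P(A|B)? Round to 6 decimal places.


P(A|B) = P(B|A)*P(A) / P(B), P(B) = P(B|A)*P(A) + P(B|not A)*P(not A)
P(B|A)*P(A) = 0.785 * 0.067 = 0.052595
P(B|not A)*P(not A) = 0.031 * 0.933 = 0.028923
P(B) = 0.052595 + 0.028923 = 0.081518
P(A|B) = 0.052595 / 0.081518 ≈ 0.64519493

0.645195


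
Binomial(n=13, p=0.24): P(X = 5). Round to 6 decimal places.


P = C(n,k) * p^k * (1-p)^(n-k)
C(13,5) = 1287
p^k = 0.24^5 = 0.0007962624
(1-p)^(n-k) = 0.76^8 ≈ 0.1113035
P = 1287 * 0.0007962624 * 0.1113035 ≈ 0.114063

0.114063


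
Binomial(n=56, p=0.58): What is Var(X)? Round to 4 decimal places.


Var = n*p*(1-p) = 56 * 0.58 * 0.42 = 13.6416

13.6416


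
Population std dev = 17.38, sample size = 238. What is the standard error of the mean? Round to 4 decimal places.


SE = sigma / sqrt(n)
sqrt(238) ≈ 15.427249
SE = 17.38 / 15.427249 ≈ 1.126578

1.1266


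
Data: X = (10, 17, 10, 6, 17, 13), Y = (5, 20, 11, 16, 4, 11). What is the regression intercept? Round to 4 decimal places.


a = ybar - b*xbar, where b = sum((xi-xbar)(yi-ybar)) / sum((xi-xbar)^2)
n = 6, xbar = 73/6 ≈ 12.166667, ybar = 67/6 ≈ 11.166667
Sxy = sum((xi-xbar)(yi-ybar)) = -49/6 ≈ -8.166667
Sxx = sum((xi-xbar)^2) = 569/6 ≈ 94.833333
b = Sxy / Sxx = -49/569 ≈ -0.086116
a = 11.166667 - (-0.086116) * 12.166667 = 6950/569 ≈ 12.214411

12.2144


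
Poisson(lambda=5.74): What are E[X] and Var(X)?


E[X] = Var(X) = lambda = 5.74

5.74, 5.74


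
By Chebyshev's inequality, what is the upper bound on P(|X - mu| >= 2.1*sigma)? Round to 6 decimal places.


P <= 1/k^2
k^2 = 2.1^2 = 4.41
1/k^2 = 1 / 4.41 = 100/441 ≈ 0.22675737

0.226757


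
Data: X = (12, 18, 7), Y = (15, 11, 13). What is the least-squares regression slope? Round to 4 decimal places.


b = sum((xi-xbar)(yi-ybar)) / sum((xi-xbar)^2)
n = 3, xbar = 37/3 ≈ 12.333333, ybar = 39/3 = 13
Sxy = sum((xi-xbar)(yi-ybar)) = -12
Sxx = sum((xi-xbar)^2) = 182/3 ≈ 60.666667
b = Sxy / Sxx = -18/91 ≈ -0.197802

-0.1978


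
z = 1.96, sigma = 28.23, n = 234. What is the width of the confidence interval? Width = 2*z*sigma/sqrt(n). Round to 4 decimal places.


width = 2*z*sigma/sqrt(n)
2*z*sigma = 2 * 1.96 * 28.23 = 110.6616
sqrt(234) ≈ 15.297059
width = 110.6616 / 15.297059 ≈ 7.234175

7.2342


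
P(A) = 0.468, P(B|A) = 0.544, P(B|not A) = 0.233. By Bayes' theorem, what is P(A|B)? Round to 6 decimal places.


P(A|B) = P(B|A)*P(A) / P(B), P(B) = P(B|A)*P(A) + P(B|not A)*P(not A)
P(B|A)*P(A) = 0.544 * 0.468 = 0.254592
P(B|not A)*P(not A) = 0.233 * 0.532 = 0.123956
P(B) = 0.254592 + 0.123956 = 0.378548
P(A|B) = 0.254592 / 0.378548 ≈ 0.67254879

0.672549


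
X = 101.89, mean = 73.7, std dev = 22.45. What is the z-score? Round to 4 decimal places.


z = (X - mu) / sigma
X - mu = 101.89 - 73.7 = 28.19
z = 28.19 / 22.45 = 2819/2245 ≈ 1.255679

1.2557


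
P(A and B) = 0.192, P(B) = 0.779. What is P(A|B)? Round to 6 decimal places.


P(A|B) = P(A and B) / P(B) = 0.192 / 0.779 = 192/779 ≈ 0.24646983

0.246470


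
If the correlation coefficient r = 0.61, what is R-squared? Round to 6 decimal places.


R^2 = r^2 = (0.61)^2 = 0.3721

0.372100


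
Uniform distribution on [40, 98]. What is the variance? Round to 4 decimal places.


Var = (b-a)^2 / 12
(b-a)^2 = (98 - 40)^2 = 3364
Var = 3364/12 ≈ 280.333333

280.3333


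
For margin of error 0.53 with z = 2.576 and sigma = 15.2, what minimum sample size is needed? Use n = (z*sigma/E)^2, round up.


z*sigma/E = 2.576 * 15.2 / 0.53 = 97888/1325 ≈ 73.877736
(z*sigma/E)^2 ≈ 5457.919854
round up: n = 5458

5458


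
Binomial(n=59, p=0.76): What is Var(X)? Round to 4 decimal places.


Var = n*p*(1-p) = 59 * 0.76 * 0.24 = 10.7616

10.7616


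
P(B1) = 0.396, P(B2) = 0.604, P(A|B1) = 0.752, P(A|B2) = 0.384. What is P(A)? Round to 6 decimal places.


P(A) = P(A|B1)*P(B1) + P(A|B2)*P(B2)
P(A|B1)*P(B1) = 0.752 * 0.396 = 0.297792
P(A|B2)*P(B2) = 0.384 * 0.604 = 0.231936
P(A) = 0.297792 + 0.231936 = 0.529728

0.529728


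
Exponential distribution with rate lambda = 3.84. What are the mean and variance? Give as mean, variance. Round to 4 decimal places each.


mean = 1/lam, var = 1/lam^2
mean = 1 / 3.84 = 25/96 ≈ 0.260417
lam^2 = 3.84^2 = 14.7456
var = 1 / 14.7456 = 625/9216 ≈ 0.067817

0.2604, 0.0678


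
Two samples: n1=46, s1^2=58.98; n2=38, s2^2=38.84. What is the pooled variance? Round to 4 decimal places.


sp^2 = ((n1-1)*s1^2 + (n2-1)*s2^2)/(n1+n2-2)
(n1-1)*s1^2 = 45 * 58.98 = 2654.1
(n2-1)*s2^2 = 37 * 38.84 = 1437.08
numerator = 2654.1 + 1437.08 = 4091.18
n1+n2-2 = 82
sp^2 = 4091.18 / 82 = 204559/4100 ≈ 49.892439

49.8924


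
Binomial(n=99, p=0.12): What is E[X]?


E[X] = n*p = 99 * 0.12 = 11.88

11.88


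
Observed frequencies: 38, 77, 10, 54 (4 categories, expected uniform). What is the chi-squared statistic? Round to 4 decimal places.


chi2 = sum((O-E)^2/E), E = total/4
total = 179, E = 179/4 = 44.75
(38 - 44.75)^2 / 44.75 = 45.5625 / 44.75 = 729/716 ≈ 1.018156
(77 - 44.75)^2 / 44.75 = 1040.0625 / 44.75 = 16641/716 ≈ 23.241620
(10 - 44.75)^2 / 44.75 = 1207.5625 / 44.75 = 19321/716 ≈ 26.984637
(54 - 44.75)^2 / 44.75 = 85.5625 / 44.75 = 1369/716 ≈ 1.912011
chi2 = 9515/179 ≈ 53.156425

53.1564


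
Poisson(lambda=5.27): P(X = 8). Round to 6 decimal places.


P = e^(-lam) * lam^k / k!
e^(-5.27) ≈ 0.005143611
lam^k = 5.27^8 ≈ 594956.100079
k! = 8! = 40320
P = 0.005143611 * 594956.100079 / 40320 ≈ 0.075898

0.075898


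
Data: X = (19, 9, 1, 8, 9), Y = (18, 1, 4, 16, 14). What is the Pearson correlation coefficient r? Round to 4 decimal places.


r = sum((xi-xbar)(yi-ybar)) / sqrt(sum((xi-xbar)^2) * sum((yi-ybar)^2))
n = 5, xbar = 46/5 = 9.2, ybar = 53/5 = 10.6
Sxy = sum((xi-xbar)(yi-ybar)) = 121.4
Sxx = sum((xi-xbar)^2) = 164.8
Syy = sum((yi-ybar)^2) = 231.2
sqrt(Sxx*Syy) ≈ 195.196721
r = Sxy / sqrt(Sxx*Syy) = 121.4 / 195.196721 ≈ 0.621937

0.6219


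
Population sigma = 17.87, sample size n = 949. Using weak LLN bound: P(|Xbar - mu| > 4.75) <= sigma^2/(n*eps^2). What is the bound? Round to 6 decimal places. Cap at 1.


bound = min(1, sigma^2/(n*eps^2))
sigma^2 = 17.87^2 = 319.3369
n*eps^2 = 949 * 4.75^2 = 949 * 22.5625 = 21411.8125
sigma^2/(n*eps^2) = 319.3369 / 21411.8125 ≈ 0.01491405

0.014914


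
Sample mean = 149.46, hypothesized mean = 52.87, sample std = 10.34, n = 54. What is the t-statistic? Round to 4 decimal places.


t = (xbar - mu0) / (s/sqrt(n))
xbar - mu0 = 149.46 - 52.87 = 96.59
sqrt(54) ≈ 7.34846923
s/sqrt(n) = 10.34 / 7.34846923 ≈ 1.40709577
t = 96.59 / 1.40709577 ≈ 68.644936

68.6449


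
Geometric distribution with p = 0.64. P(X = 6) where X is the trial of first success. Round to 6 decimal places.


P = (1-p)^(k-1) * p
(1-p)^(k-1) = 0.36^5 ≈ 0.006046618
P = 0.006046618 * 0.64 ≈ 0.003869835

0.003870


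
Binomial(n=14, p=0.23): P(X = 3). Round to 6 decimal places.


P = C(n,k) * p^k * (1-p)^(n-k)
C(14,3) = 364
p^k = 0.23^3 = 0.012167
(1-p)^(n-k) = 0.77^11 ≈ 0.05641544
P = 364 * 0.012167 * 0.05641544 ≈ 0.249852

0.249852


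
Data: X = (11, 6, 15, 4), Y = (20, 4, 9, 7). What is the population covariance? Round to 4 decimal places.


Cov = (1/n)*sum((xi-xbar)(yi-ybar))
n = 4, xbar = 36/4 = 9, ybar = 40/4 = 10
sum((xi-xbar)(yi-ybar)) = 47
Cov = 47 / 4 = 11.75

11.7500


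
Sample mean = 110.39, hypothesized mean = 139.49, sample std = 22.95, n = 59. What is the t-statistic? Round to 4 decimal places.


t = (xbar - mu0) / (s/sqrt(n))
xbar - mu0 = 110.39 - 139.49 = -29.1
sqrt(59) ≈ 7.68114575
s/sqrt(n) = 22.95 / 7.68114575 ≈ 2.98783551
t = -29.1 / 2.98783551 ≈ -9.739492

-9.7395


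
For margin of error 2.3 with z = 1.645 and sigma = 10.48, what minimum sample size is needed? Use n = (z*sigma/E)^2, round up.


z*sigma/E = 1.645 * 10.48 / 2.3 = 43099/5750 ≈ 7.495478
(z*sigma/E)^2 ≈ 56.182194
round up: n = 57

57


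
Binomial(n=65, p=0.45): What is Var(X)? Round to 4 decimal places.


Var = n*p*(1-p) = 65 * 0.45 * 0.55 = 16.0875

16.0875


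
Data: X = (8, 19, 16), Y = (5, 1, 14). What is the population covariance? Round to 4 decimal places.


Cov = (1/n)*sum((xi-xbar)(yi-ybar))
n = 3, xbar = 43/3 ≈ 14.333333, ybar = 20/3 ≈ 6.666667
sum((xi-xbar)(yi-ybar)) = -11/3 ≈ -3.666667
Cov = -3.666667 / 3 = -11/9 ≈ -1.222222

-1.2222


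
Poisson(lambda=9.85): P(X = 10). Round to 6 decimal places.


P = e^(-lam) * lam^k / k!
e^(-9.85) ≈ 0.00005274719
lam^k = 9.85^10 ≈ 8597304422.591431
k! = 10! = 3628800
P = 0.00005274719 * 8597304422.591431 / 3628800 ≈ 0.124968

0.124968


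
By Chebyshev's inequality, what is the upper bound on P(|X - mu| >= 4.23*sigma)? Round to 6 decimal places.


P <= 1/k^2
k^2 = 4.23^2 = 17.8929
1/k^2 = 1 / 17.8929 ≈ 0.05588809

0.055888


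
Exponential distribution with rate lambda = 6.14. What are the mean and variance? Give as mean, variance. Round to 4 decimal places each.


mean = 1/lam, var = 1/lam^2
mean = 1 / 6.14 = 50/307 ≈ 0.162866
lam^2 = 6.14^2 = 37.6996
var = 1 / 37.6996 ≈ 0.026525

0.1629, 0.0265


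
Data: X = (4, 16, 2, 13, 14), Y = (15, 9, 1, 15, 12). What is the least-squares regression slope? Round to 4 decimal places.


b = sum((xi-xbar)(yi-ybar)) / sum((xi-xbar)^2)
n = 5, xbar = 49/5 = 9.8, ybar = 52/5 = 10.4
Sxy = sum((xi-xbar)(yi-ybar)) = 59.4
Sxx = sum((xi-xbar)^2) = 160.8
b = Sxy / Sxx = 99/268 ≈ 0.369403

0.3694


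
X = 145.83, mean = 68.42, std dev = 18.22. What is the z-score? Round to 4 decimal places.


z = (X - mu) / sigma
X - mu = 145.83 - 68.42 = 77.41
z = 77.41 / 18.22 = 7741/1822 ≈ 4.248628

4.2486


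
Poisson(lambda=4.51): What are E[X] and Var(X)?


E[X] = Var(X) = lambda = 4.51

4.51, 4.51


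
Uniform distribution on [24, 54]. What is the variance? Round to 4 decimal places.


Var = (b-a)^2 / 12
(b-a)^2 = (54 - 24)^2 = 900
Var = 900/12 = 75

75.0000


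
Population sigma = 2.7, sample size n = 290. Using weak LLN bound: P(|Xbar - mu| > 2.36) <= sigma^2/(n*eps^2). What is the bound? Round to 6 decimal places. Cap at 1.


bound = min(1, sigma^2/(n*eps^2))
sigma^2 = 2.7^2 = 7.29
n*eps^2 = 290 * 2.36^2 = 290 * 5.5696 = 1615.184
sigma^2/(n*eps^2) = 7.29 / 1615.184 ≈ 0.00451342

0.004513


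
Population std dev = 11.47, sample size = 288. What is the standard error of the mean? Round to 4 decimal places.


SE = sigma / sqrt(n)
sqrt(288) ≈ 16.970563
SE = 11.47 / 16.970563 ≈ 0.675876

0.6759


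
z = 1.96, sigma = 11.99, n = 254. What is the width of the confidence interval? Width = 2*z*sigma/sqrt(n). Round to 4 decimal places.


width = 2*z*sigma/sqrt(n)
2*z*sigma = 2 * 1.96 * 11.99 = 47.0008
sqrt(254) ≈ 15.937377
width = 47.0008 / 15.937377 ≈ 2.949092

2.9491


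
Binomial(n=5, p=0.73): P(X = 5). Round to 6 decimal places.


P = C(n,k) * p^k * (1-p)^(n-k)
C(5,5) = 1
p^k = 0.73^5 ≈ 0.2073072
(1-p)^(n-k) = 0.27^0 = 1
P = 1 * 0.2073072 * 1 ≈ 0.207307

0.207307


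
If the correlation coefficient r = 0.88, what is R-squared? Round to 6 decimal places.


R^2 = r^2 = (0.88)^2 = 0.7744

0.774400


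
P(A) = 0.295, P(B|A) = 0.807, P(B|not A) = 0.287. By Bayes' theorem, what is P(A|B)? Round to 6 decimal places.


P(A|B) = P(B|A)*P(A) / P(B), P(B) = P(B|A)*P(A) + P(B|not A)*P(not A)
P(B|A)*P(A) = 0.807 * 0.295 = 0.238065
P(B|not A)*P(not A) = 0.287 * 0.705 = 0.202335
P(B) = 0.238065 + 0.202335 = 0.4404
P(A|B) = 0.238065 / 0.4404 ≈ 0.54056540

0.540565


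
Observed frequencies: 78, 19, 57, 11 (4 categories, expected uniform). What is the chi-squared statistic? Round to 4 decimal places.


chi2 = sum((O-E)^2/E), E = total/4
total = 165, E = 165/4 = 41.25
(78 - 41.25)^2 / 41.25 = 1350.5625 / 41.25 = 7203/220 ≈ 32.740909
(19 - 41.25)^2 / 41.25 = 495.0625 / 41.25 = 7921/660 ≈ 12.001515
(57 - 41.25)^2 / 41.25 = 248.0625 / 41.25 = 1323/220 ≈ 6.013636
(11 - 41.25)^2 / 41.25 = 915.0625 / 41.25 = 1331/60 ≈ 22.183333
chi2 = 2407/33 ≈ 72.939394

72.9394


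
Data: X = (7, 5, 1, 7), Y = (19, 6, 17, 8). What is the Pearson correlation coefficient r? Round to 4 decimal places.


r = sum((xi-xbar)(yi-ybar)) / sqrt(sum((xi-xbar)^2) * sum((yi-ybar)^2))
n = 4, xbar = 20/4 = 5, ybar = 50/4 = 12.5
Sxy = sum((xi-xbar)(yi-ybar)) = -14
Sxx = sum((xi-xbar)^2) = 24
Syy = sum((yi-ybar)^2) = 125
sqrt(Sxx*Syy) ≈ 54.772256
r = Sxy / sqrt(Sxx*Syy) = -14 / 54.772256 ≈ -0.255604

-0.2556


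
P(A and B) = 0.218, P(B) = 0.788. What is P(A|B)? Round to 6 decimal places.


P(A|B) = P(A and B) / P(B) = 0.218 / 0.788 = 109/394 ≈ 0.27664975

0.276650


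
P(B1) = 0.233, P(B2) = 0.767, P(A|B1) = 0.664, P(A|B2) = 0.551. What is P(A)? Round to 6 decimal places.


P(A) = P(A|B1)*P(B1) + P(A|B2)*P(B2)
P(A|B1)*P(B1) = 0.664 * 0.233 = 0.154712
P(A|B2)*P(B2) = 0.551 * 0.767 = 0.422617
P(A) = 0.154712 + 0.422617 = 0.577329

0.577329


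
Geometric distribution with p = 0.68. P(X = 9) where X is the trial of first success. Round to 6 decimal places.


P = (1-p)^(k-1) * p
(1-p)^(k-1) = 0.32^8 ≈ 0.0001099512
P = 0.0001099512 * 0.68 ≈ 0.00007476679

0.000075


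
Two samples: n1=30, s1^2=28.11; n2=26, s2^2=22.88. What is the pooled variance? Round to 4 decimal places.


sp^2 = ((n1-1)*s1^2 + (n2-1)*s2^2)/(n1+n2-2)
(n1-1)*s1^2 = 29 * 28.11 = 815.19
(n2-1)*s2^2 = 25 * 22.88 = 572
numerator = 815.19 + 572 = 1387.19
n1+n2-2 = 54
sp^2 = 1387.19 / 54 = 138719/5400 ≈ 25.688704

25.6887


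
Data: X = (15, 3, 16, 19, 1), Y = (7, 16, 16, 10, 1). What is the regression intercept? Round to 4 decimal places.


a = ybar - b*xbar, where b = sum((xi-xbar)(yi-ybar)) / sum((xi-xbar)^2)
n = 5, xbar = 54/5 = 10.8, ybar = 50/5 = 10
Sxy = sum((xi-xbar)(yi-ybar)) = 60
Sxx = sum((xi-xbar)^2) = 268.8
b = Sxy / Sxx = 25/112 ≈ 0.223214
a = 10 - 0.223214 * 10.8 = 425/56 ≈ 7.589286

7.5893


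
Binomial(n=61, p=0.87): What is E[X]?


E[X] = n*p = 61 * 0.87 = 53.07

53.07


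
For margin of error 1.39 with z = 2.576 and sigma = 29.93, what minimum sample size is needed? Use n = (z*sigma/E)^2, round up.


z*sigma/E = 2.576 * 29.93 / 1.39 ≈ 55.467396
(z*sigma/E)^2 ≈ 3076.631984
round up: n = 3077

3077


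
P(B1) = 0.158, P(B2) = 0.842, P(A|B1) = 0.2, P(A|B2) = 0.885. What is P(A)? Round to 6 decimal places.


P(A) = P(A|B1)*P(B1) + P(A|B2)*P(B2)
P(A|B1)*P(B1) = 0.2 * 0.158 = 0.0316
P(A|B2)*P(B2) = 0.885 * 0.842 = 0.74517
P(A) = 0.0316 + 0.74517 = 0.77677

0.776770


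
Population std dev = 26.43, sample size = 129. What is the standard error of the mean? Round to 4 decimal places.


SE = sigma / sqrt(n)
sqrt(129) ≈ 11.357817
SE = 26.43 / 11.357817 ≈ 2.327032

2.3270


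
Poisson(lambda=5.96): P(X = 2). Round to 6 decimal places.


P = e^(-lam) * lam^k / k!
e^(-5.96) ≈ 0.002579912
lam^k = 5.96^2 = 35.5216
k! = 2! = 2
P = 0.002579912 * 35.5216 / 2 ≈ 0.045821

0.045821


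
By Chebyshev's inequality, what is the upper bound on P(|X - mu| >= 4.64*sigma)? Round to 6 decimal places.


P <= 1/k^2
k^2 = 4.64^2 = 21.5296
1/k^2 = 1 / 21.5296 ≈ 0.04644768

0.046448


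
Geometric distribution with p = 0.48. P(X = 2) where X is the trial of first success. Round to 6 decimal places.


P = (1-p)^(k-1) * p
(1-p)^(k-1) = 0.52^1 = 0.52
P = 0.52 * 0.48 = 0.2496

0.249600


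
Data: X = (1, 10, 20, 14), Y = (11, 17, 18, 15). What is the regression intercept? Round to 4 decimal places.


a = ybar - b*xbar, where b = sum((xi-xbar)(yi-ybar)) / sum((xi-xbar)^2)
n = 4, xbar = 45/4 = 11.25, ybar = 61/4 = 15.25
Sxy = sum((xi-xbar)(yi-ybar)) = 64.75
Sxx = sum((xi-xbar)^2) = 190.75
b = Sxy / Sxx = 37/109 ≈ 0.339450
a = 15.25 - 0.339450 * 11.25 = 1246/109 ≈ 11.431193

11.4312


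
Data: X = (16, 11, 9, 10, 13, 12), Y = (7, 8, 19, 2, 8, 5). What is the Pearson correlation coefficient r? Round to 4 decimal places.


r = sum((xi-xbar)(yi-ybar)) / sqrt(sum((xi-xbar)^2) * sum((yi-ybar)^2))
n = 6, xbar = 71/6 ≈ 11.833333, ybar = 49/6 ≈ 8.166667
Sxy = sum((xi-xbar)(yi-ybar)) = -149/6 ≈ -24.833333
Sxx = sum((xi-xbar)^2) = 185/6 ≈ 30.833333
Syy = sum((yi-ybar)^2) = 1001/6 ≈ 166.833333
sqrt(Sxx*Syy) ≈ 71.721878
r = Sxy / sqrt(Sxx*Syy) = -24.833333 / 71.721878 ≈ -0.346245

-0.3462


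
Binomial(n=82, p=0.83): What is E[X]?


E[X] = n*p = 82 * 0.83 = 68.06

68.06


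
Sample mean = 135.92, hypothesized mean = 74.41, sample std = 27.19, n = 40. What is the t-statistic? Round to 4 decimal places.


t = (xbar - mu0) / (s/sqrt(n))
xbar - mu0 = 135.92 - 74.41 = 61.51
sqrt(40) ≈ 6.32455532
s/sqrt(n) = 27.19 / 6.32455532 ≈ 4.29911648
t = 61.51 / 4.29911648 ≈ 14.307591

14.3076


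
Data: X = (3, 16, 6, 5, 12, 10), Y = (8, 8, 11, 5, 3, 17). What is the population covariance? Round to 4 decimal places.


Cov = (1/n)*sum((xi-xbar)(yi-ybar))
n = 6, xbar = 52/6 = 26/3 ≈ 8.666667, ybar = 52/6 = 26/3 ≈ 8.666667
sum((xi-xbar)(yi-ybar)) = -5/3 ≈ -1.666667
Cov = -1.666667 / 6 = -5/18 ≈ -0.277778

-0.2778


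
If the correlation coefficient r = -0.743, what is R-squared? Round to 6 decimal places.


R^2 = r^2 = (-0.743)^2 = 0.552049

0.552049


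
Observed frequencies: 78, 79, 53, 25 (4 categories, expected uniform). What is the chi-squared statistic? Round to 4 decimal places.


chi2 = sum((O-E)^2/E), E = total/4
total = 235, E = 235/4 = 58.75
(78 - 58.75)^2 / 58.75 = 370.5625 / 58.75 = 5929/940 ≈ 6.307447
(79 - 58.75)^2 / 58.75 = 410.0625 / 58.75 = 6561/940 ≈ 6.979787
(53 - 58.75)^2 / 58.75 = 33.0625 / 58.75 = 529/940 ≈ 0.562766
(25 - 58.75)^2 / 58.75 = 1139.0625 / 58.75 = 3645/188 ≈ 19.388298
chi2 = 7811/235 ≈ 33.238298

33.2383


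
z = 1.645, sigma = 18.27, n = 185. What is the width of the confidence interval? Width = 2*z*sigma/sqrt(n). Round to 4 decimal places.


width = 2*z*sigma/sqrt(n)
2*z*sigma = 2 * 1.645 * 18.27 = 60.1083
sqrt(185) ≈ 13.601471
width = 60.1083 / 13.601471 ≈ 4.419250

4.4193


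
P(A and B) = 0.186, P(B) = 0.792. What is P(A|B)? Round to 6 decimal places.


P(A|B) = P(A and B) / P(B) = 0.186 / 0.792 = 31/132 ≈ 0.23484848

0.234848


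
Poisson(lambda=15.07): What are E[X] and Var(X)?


E[X] = Var(X) = lambda = 15.07

15.07, 15.07


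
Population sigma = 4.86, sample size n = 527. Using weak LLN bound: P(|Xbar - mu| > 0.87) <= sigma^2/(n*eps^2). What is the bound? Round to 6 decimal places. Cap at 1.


bound = min(1, sigma^2/(n*eps^2))
sigma^2 = 4.86^2 = 23.6196
n*eps^2 = 527 * 0.87^2 = 527 * 0.7569 = 398.8863
sigma^2/(n*eps^2) = 23.6196 / 398.8863 ≈ 0.05921387

0.059214


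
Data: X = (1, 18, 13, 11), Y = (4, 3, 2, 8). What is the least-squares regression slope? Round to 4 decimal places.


b = sum((xi-xbar)(yi-ybar)) / sum((xi-xbar)^2)
n = 4, xbar = 43/4 = 10.75, ybar = 17/4 = 4.25
Sxy = sum((xi-xbar)(yi-ybar)) = -10.75
Sxx = sum((xi-xbar)^2) = 152.75
b = Sxy / Sxx = -43/611 ≈ -0.070376

-0.0704


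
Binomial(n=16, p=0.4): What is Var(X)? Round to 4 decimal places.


Var = n*p*(1-p) = 16 * 0.4 * 0.6 = 3.84

3.8400


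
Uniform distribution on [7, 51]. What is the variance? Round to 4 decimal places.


Var = (b-a)^2 / 12
(b-a)^2 = (51 - 7)^2 = 1936
Var = 1936/12 ≈ 161.333333

161.3333


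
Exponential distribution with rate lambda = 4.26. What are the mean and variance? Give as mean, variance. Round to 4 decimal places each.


mean = 1/lam, var = 1/lam^2
mean = 1 / 4.26 = 50/213 ≈ 0.234742
lam^2 = 4.26^2 = 18.1476
var = 1 / 18.1476 ≈ 0.055104

0.2347, 0.0551


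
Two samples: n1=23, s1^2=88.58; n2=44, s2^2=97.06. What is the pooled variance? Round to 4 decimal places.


sp^2 = ((n1-1)*s1^2 + (n2-1)*s2^2)/(n1+n2-2)
(n1-1)*s1^2 = 22 * 88.58 = 1948.76
(n2-1)*s2^2 = 43 * 97.06 = 4173.58
numerator = 1948.76 + 4173.58 = 6122.34
n1+n2-2 = 65
sp^2 = 6122.34 / 65 = 306117/3250 ≈ 94.189846

94.1898


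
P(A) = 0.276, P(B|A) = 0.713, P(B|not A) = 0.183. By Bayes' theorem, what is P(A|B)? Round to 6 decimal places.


P(A|B) = P(B|A)*P(A) / P(B), P(B) = P(B|A)*P(A) + P(B|not A)*P(not A)
P(B|A)*P(A) = 0.713 * 0.276 = 0.196788
P(B|not A)*P(not A) = 0.183 * 0.724 = 0.132492
P(B) = 0.196788 + 0.132492 = 0.32928
P(A|B) = 0.196788 / 0.32928 ≈ 0.59763120

0.597631


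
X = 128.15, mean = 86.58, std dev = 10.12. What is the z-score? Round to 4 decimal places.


z = (X - mu) / sigma
X - mu = 128.15 - 86.58 = 41.57
z = 41.57 / 10.12 = 4157/1012 ≈ 4.107708

4.1077
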